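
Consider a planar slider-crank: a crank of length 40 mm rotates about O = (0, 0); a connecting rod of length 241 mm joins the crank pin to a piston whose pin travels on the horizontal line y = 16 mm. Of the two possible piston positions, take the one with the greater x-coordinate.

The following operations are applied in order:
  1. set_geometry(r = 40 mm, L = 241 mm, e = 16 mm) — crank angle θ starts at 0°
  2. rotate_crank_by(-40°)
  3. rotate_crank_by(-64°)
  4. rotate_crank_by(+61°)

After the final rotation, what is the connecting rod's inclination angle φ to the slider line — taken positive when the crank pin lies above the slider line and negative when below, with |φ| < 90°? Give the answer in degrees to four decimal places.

set_geometry: r = 40 mm, L = 241 mm, e = 16 mm; θ ← 0°
rotate_crank_by(-40°): θ ← 0° -40° = -40°
rotate_crank_by(-64°): θ ← -40° -64° = -104°
rotate_crank_by(+61°): θ ← -104° +61° = -43°
crank pin P = (r cos θ, r sin θ) = (29.254148, -27.279934)
h = r sin θ − e = -27.279934 − 16 = -43.279934
sin φ = h / L = -43.279934 / 241 = -0.17958479
φ = arcsin(-0.17958479) = -10.345576°

-10.3456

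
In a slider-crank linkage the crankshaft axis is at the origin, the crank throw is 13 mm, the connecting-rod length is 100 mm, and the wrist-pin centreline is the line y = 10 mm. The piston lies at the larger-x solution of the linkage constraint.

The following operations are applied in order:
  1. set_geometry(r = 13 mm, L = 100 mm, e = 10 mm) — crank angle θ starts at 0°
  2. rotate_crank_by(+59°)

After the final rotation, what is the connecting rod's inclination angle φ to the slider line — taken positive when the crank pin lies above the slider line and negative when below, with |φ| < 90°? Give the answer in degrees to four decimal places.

0.6550

set_geometry: r = 13 mm, L = 100 mm, e = 10 mm; θ ← 0°
rotate_crank_by(+59°): θ ← 0° +59° = 59°
crank pin P = (r cos θ, r sin θ) = (6.695495, 11.143175)
h = r sin θ − e = 11.143175 − 10 = 1.143175
sin φ = h / L = 1.143175 / 100 = 0.01143175
φ = arcsin(0.01143175) = 0.655005°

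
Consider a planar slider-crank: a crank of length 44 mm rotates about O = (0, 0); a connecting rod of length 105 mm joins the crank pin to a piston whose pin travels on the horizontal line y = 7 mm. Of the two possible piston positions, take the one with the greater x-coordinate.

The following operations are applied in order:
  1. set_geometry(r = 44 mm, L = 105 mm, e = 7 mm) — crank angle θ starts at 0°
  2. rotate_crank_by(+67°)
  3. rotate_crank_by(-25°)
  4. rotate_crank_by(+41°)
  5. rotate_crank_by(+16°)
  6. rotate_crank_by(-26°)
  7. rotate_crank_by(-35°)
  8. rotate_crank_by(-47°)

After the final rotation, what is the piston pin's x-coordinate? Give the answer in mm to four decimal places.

147.5364

set_geometry: r = 44 mm, L = 105 mm, e = 7 mm; θ ← 0°
rotate_crank_by(+67°): θ ← 0° +67° = 67°
rotate_crank_by(-25°): θ ← 67° -25° = 42°
rotate_crank_by(+41°): θ ← 42° +41° = 83°
rotate_crank_by(+16°): θ ← 83° +16° = 99°
rotate_crank_by(-26°): θ ← 99° -26° = 73°
rotate_crank_by(-35°): θ ← 73° -35° = 38°
rotate_crank_by(-47°): θ ← 38° -47° = -9°
crank pin P = (r cos θ, r sin θ) = (43.458287, -6.883116)
h = r sin θ − e = -6.883116 − 7 = -13.883116
x = r cos θ + √(L² − h²) = 43.458287 + √(11025.0 − 192.7409) = 43.458287 + 104.078139 = 147.536426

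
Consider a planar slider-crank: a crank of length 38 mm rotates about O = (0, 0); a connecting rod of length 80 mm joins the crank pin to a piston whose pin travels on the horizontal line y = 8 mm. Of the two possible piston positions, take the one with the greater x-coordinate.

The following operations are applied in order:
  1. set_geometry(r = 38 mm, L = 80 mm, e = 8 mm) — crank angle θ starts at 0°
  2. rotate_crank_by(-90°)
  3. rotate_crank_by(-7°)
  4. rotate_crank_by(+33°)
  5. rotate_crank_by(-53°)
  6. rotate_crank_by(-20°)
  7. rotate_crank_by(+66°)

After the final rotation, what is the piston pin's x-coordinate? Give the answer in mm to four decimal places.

79.2310

set_geometry: r = 38 mm, L = 80 mm, e = 8 mm; θ ← 0°
rotate_crank_by(-90°): θ ← 0° -90° = -90°
rotate_crank_by(-7°): θ ← -90° -7° = -97°
rotate_crank_by(+33°): θ ← -97° +33° = -64°
rotate_crank_by(-53°): θ ← -64° -53° = -117°
rotate_crank_by(-20°): θ ← -117° -20° = -137°
rotate_crank_by(+66°): θ ← -137° +66° = -71°
crank pin P = (r cos θ, r sin θ) = (12.371590, -35.929706)
h = r sin θ − e = -35.929706 − 8 = -43.929706
x = r cos θ + √(L² − h²) = 12.371590 + √(6400.0 − 1929.8191) = 12.371590 + 66.859412 = 79.231002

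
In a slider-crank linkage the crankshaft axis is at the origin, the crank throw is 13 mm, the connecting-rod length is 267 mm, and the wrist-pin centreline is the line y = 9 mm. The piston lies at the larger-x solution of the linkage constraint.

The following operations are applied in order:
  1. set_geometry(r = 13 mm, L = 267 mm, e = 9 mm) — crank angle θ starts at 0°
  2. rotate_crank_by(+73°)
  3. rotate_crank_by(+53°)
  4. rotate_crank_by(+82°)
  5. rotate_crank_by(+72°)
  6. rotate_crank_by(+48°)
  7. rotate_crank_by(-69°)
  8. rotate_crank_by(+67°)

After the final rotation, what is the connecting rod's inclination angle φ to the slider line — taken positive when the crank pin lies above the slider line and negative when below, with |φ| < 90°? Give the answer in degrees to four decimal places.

-3.4935

set_geometry: r = 13 mm, L = 267 mm, e = 9 mm; θ ← 0°
rotate_crank_by(+73°): θ ← 0° +73° = 73°
rotate_crank_by(+53°): θ ← 73° +53° = 126°
rotate_crank_by(+82°): θ ← 126° +82° = 208°
rotate_crank_by(+72°): θ ← 208° +72° = 280°
rotate_crank_by(+48°): θ ← 280° +48° = 328°
rotate_crank_by(-69°): θ ← 328° -69° = 259°
rotate_crank_by(+67°): θ ← 259° +67° = 326°
crank pin P = (r cos θ, r sin θ) = (10.777488, -7.269508)
h = r sin θ − e = -7.269508 − 9 = -16.269508
sin φ = h / L = -16.269508 / 267 = -0.06093449
φ = arcsin(-0.06093449) = -3.493453°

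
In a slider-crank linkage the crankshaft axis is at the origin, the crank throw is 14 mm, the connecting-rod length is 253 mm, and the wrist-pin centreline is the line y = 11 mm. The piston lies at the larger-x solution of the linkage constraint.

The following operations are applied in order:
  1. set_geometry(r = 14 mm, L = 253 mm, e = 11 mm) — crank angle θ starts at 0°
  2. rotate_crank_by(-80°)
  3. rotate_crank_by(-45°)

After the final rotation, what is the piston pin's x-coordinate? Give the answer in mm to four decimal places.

243.9703

set_geometry: r = 14 mm, L = 253 mm, e = 11 mm; θ ← 0°
rotate_crank_by(-80°): θ ← 0° -80° = -80°
rotate_crank_by(-45°): θ ← -80° -45° = -125°
crank pin P = (r cos θ, r sin θ) = (-8.030070, -11.468129)
h = r sin θ − e = -11.468129 − 11 = -22.468129
x = r cos θ + √(L² − h²) = -8.030070 + √(64009.0 − 504.8168) = -8.030070 + 252.000363 = 243.970293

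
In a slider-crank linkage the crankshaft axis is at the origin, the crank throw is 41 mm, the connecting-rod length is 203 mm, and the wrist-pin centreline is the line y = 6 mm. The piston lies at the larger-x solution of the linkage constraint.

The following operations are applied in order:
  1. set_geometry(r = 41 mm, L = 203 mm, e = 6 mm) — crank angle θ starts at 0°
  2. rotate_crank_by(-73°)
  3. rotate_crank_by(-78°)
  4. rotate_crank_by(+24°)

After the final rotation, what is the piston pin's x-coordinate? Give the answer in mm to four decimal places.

174.5940

set_geometry: r = 41 mm, L = 203 mm, e = 6 mm; θ ← 0°
rotate_crank_by(-73°): θ ← 0° -73° = -73°
rotate_crank_by(-78°): θ ← -73° -78° = -151°
rotate_crank_by(+24°): θ ← -151° +24° = -127°
crank pin P = (r cos θ, r sin θ) = (-24.674416, -32.744056)
h = r sin θ − e = -32.744056 − 6 = -38.744056
x = r cos θ + √(L² − h²) = -24.674416 + √(41209.0 − 1501.1019) = -24.674416 + 199.268407 = 174.593991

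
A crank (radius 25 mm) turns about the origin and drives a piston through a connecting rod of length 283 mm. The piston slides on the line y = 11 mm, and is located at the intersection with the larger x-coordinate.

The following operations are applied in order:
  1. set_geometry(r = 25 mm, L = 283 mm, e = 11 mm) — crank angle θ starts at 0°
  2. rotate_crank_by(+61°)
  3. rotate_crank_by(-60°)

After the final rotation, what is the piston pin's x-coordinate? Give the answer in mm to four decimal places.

set_geometry: r = 25 mm, L = 283 mm, e = 11 mm; θ ← 0°
rotate_crank_by(+61°): θ ← 0° +61° = 61°
rotate_crank_by(-60°): θ ← 61° -60° = 1°
crank pin P = (r cos θ, r sin θ) = (24.996192, 0.436310)
h = r sin θ − e = 0.436310 − 11 = -10.563690
x = r cos θ + √(L² − h²) = 24.996192 + √(80089.0 − 111.5915) = 24.996192 + 282.802773 = 307.798965

307.7990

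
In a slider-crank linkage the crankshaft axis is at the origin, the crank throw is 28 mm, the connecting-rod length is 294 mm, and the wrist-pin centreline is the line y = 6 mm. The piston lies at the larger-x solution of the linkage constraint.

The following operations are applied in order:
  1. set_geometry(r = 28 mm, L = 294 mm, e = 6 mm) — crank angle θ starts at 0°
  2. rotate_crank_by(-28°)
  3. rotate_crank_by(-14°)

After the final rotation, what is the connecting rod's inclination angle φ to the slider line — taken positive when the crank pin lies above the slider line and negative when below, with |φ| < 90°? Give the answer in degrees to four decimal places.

-4.8263

set_geometry: r = 28 mm, L = 294 mm, e = 6 mm; θ ← 0°
rotate_crank_by(-28°): θ ← 0° -28° = -28°
rotate_crank_by(-14°): θ ← -28° -14° = -42°
crank pin P = (r cos θ, r sin θ) = (20.808055, -18.735657)
h = r sin θ − e = -18.735657 − 6 = -24.735657
sin φ = h / L = -24.735657 / 294 = -0.08413489
φ = arcsin(-0.08413489) = -4.826279°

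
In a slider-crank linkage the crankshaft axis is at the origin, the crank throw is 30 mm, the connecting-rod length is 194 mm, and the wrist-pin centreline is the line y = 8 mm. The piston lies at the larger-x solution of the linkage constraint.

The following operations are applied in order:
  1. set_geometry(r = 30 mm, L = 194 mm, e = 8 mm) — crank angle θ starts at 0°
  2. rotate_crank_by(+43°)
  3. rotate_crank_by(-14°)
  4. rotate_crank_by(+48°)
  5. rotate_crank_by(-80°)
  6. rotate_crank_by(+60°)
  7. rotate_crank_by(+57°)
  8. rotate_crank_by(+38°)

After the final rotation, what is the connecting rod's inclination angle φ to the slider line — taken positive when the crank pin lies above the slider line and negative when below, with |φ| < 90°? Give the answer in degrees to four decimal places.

1.7972

set_geometry: r = 30 mm, L = 194 mm, e = 8 mm; θ ← 0°
rotate_crank_by(+43°): θ ← 0° +43° = 43°
rotate_crank_by(-14°): θ ← 43° -14° = 29°
rotate_crank_by(+48°): θ ← 29° +48° = 77°
rotate_crank_by(-80°): θ ← 77° -80° = -3°
rotate_crank_by(+60°): θ ← -3° +60° = 57°
rotate_crank_by(+57°): θ ← 57° +57° = 114°
rotate_crank_by(+38°): θ ← 114° +38° = 152°
crank pin P = (r cos θ, r sin θ) = (-26.488428, 14.084147)
h = r sin θ − e = 14.084147 − 8 = 6.084147
sin φ = h / L = 6.084147 / 194 = 0.03136158
φ = arcsin(0.03136158) = 1.797181°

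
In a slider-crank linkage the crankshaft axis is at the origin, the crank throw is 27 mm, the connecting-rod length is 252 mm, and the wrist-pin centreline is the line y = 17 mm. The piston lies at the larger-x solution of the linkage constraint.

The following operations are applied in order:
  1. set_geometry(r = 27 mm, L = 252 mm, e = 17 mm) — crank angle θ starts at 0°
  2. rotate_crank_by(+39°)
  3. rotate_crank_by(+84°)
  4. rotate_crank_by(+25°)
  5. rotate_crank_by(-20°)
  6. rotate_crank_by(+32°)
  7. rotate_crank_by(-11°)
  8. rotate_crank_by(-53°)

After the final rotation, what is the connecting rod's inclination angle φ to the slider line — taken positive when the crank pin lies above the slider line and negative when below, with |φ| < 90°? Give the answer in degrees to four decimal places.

2.2406

set_geometry: r = 27 mm, L = 252 mm, e = 17 mm; θ ← 0°
rotate_crank_by(+39°): θ ← 0° +39° = 39°
rotate_crank_by(+84°): θ ← 39° +84° = 123°
rotate_crank_by(+25°): θ ← 123° +25° = 148°
rotate_crank_by(-20°): θ ← 148° -20° = 128°
rotate_crank_by(+32°): θ ← 128° +32° = 160°
rotate_crank_by(-11°): θ ← 160° -11° = 149°
rotate_crank_by(-53°): θ ← 149° -53° = 96°
crank pin P = (r cos θ, r sin θ) = (-2.822269, 26.852091)
h = r sin θ − e = 26.852091 − 17 = 9.852091
sin φ = h / L = 9.852091 / 252 = 0.03909560
φ = arcsin(0.03909560) = 2.240584°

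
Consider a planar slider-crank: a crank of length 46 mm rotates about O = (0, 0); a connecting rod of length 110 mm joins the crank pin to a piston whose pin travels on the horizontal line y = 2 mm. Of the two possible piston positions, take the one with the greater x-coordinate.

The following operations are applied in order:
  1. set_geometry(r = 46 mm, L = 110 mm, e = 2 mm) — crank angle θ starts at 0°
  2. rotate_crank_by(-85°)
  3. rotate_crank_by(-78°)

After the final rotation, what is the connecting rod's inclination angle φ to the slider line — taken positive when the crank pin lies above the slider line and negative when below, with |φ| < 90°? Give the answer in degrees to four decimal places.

-8.0737

set_geometry: r = 46 mm, L = 110 mm, e = 2 mm; θ ← 0°
rotate_crank_by(-85°): θ ← 0° -85° = -85°
rotate_crank_by(-78°): θ ← -85° -78° = -163°
crank pin P = (r cos θ, r sin θ) = (-43.990019, -13.449098)
h = r sin θ − e = -13.449098 − 2 = -15.449098
sin φ = h / L = -15.449098 / 110 = -0.14044635
φ = arcsin(-0.14044635) = -8.073675°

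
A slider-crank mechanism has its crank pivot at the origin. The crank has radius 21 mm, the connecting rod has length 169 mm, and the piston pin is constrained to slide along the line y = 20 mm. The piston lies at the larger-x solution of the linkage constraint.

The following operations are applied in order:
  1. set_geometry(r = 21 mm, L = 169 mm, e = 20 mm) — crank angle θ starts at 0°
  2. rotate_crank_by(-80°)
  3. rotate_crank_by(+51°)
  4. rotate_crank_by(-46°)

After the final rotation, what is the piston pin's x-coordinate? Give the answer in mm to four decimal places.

set_geometry: r = 21 mm, L = 169 mm, e = 20 mm; θ ← 0°
rotate_crank_by(-80°): θ ← 0° -80° = -80°
rotate_crank_by(+51°): θ ← -80° +51° = -29°
rotate_crank_by(-46°): θ ← -29° -46° = -75°
crank pin P = (r cos θ, r sin θ) = (5.435200, -20.284442)
h = r sin θ − e = -20.284442 − 20 = -40.284442
x = r cos θ + √(L² − h²) = 5.435200 + √(28561.0 − 1622.8363) = 5.435200 + 164.128498 = 169.563697

169.5637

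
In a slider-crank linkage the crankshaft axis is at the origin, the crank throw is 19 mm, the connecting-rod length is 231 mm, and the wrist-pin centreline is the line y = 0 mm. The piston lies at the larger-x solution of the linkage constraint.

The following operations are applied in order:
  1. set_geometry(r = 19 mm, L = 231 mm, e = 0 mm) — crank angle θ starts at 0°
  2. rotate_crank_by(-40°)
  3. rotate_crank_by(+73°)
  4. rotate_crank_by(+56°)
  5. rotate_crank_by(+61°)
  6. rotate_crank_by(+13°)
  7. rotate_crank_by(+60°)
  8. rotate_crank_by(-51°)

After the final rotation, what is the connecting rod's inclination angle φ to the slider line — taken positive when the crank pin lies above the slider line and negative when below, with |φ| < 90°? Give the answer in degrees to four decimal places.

0.6559

set_geometry: r = 19 mm, L = 231 mm, e = 0 mm; θ ← 0°
rotate_crank_by(-40°): θ ← 0° -40° = -40°
rotate_crank_by(+73°): θ ← -40° +73° = 33°
rotate_crank_by(+56°): θ ← 33° +56° = 89°
rotate_crank_by(+61°): θ ← 89° +61° = 150°
rotate_crank_by(+13°): θ ← 150° +13° = 163°
rotate_crank_by(+60°): θ ← 163° +60° = 223°
rotate_crank_by(-51°): θ ← 223° -51° = 172°
crank pin P = (r cos θ, r sin θ) = (-18.815093, 2.644289)
h = r sin θ − e = 2.644289 − 0 = 2.644289
sin φ = h / L = 2.644289 / 231 = 0.01144714
φ = arcsin(0.01144714) = 0.655887°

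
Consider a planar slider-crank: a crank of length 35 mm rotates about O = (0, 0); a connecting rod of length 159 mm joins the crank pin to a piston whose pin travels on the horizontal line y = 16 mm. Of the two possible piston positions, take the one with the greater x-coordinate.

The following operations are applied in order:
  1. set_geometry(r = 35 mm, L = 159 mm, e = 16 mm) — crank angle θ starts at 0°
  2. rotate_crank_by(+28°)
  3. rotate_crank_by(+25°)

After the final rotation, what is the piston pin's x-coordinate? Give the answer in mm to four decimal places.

179.6137

set_geometry: r = 35 mm, L = 159 mm, e = 16 mm; θ ← 0°
rotate_crank_by(+28°): θ ← 0° +28° = 28°
rotate_crank_by(+25°): θ ← 28° +25° = 53°
crank pin P = (r cos θ, r sin θ) = (21.063526, 27.952243)
h = r sin θ − e = 27.952243 − 16 = 11.952243
x = r cos θ + √(L² − h²) = 21.063526 + √(25281.0 − 142.8561) = 21.063526 + 158.550131 = 179.613656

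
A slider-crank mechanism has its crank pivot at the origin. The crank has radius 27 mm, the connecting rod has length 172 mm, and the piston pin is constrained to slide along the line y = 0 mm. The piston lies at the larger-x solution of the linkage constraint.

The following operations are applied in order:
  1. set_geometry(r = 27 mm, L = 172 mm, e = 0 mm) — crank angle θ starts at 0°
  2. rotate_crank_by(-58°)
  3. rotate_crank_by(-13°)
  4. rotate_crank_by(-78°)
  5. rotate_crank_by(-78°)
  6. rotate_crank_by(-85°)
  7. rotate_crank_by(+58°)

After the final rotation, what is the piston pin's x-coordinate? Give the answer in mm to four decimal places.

set_geometry: r = 27 mm, L = 172 mm, e = 0 mm; θ ← 0°
rotate_crank_by(-58°): θ ← 0° -58° = -58°
rotate_crank_by(-13°): θ ← -58° -13° = -71°
rotate_crank_by(-78°): θ ← -71° -78° = -149°
rotate_crank_by(-78°): θ ← -149° -78° = -227°
rotate_crank_by(-85°): θ ← -227° -85° = -312°
rotate_crank_by(+58°): θ ← -312° +58° = -254°
crank pin P = (r cos θ, r sin θ) = (-7.442209, 25.954066)
h = r sin θ − e = 25.954066 − 0 = 25.954066
x = r cos θ + √(L² − h²) = -7.442209 + √(29584.0 − 673.6135) = -7.442209 + 170.030546 = 162.588337

162.5883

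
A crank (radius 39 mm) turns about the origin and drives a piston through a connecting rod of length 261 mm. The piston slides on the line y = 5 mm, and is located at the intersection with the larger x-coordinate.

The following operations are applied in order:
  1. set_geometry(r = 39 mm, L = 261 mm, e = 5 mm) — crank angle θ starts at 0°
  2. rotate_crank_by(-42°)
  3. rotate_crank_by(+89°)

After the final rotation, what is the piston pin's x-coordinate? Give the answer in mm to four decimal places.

set_geometry: r = 39 mm, L = 261 mm, e = 5 mm; θ ← 0°
rotate_crank_by(-42°): θ ← 0° -42° = -42°
rotate_crank_by(+89°): θ ← -42° +89° = 47°
crank pin P = (r cos θ, r sin θ) = (26.597936, 28.522794)
h = r sin θ − e = 28.522794 − 5 = 23.522794
x = r cos θ + √(L² − h²) = 26.597936 + √(68121.0 − 553.3219) = 26.597936 + 259.937835 = 286.535771

286.5358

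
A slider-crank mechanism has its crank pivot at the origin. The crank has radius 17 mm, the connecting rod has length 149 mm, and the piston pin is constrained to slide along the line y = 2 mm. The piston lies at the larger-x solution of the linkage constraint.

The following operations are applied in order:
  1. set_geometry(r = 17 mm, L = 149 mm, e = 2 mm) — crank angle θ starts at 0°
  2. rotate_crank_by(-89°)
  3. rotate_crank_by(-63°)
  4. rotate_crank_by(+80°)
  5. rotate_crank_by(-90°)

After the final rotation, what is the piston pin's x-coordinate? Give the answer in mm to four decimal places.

set_geometry: r = 17 mm, L = 149 mm, e = 2 mm; θ ← 0°
rotate_crank_by(-89°): θ ← 0° -89° = -89°
rotate_crank_by(-63°): θ ← -89° -63° = -152°
rotate_crank_by(+80°): θ ← -152° +80° = -72°
rotate_crank_by(-90°): θ ← -72° -90° = -162°
crank pin P = (r cos θ, r sin θ) = (-16.167961, -5.253289)
h = r sin θ − e = -5.253289 − 2 = -7.253289
x = r cos θ + √(L² − h²) = -16.167961 + √(22201.0 − 52.6102) = -16.167961 + 148.823351 = 132.655390

132.6554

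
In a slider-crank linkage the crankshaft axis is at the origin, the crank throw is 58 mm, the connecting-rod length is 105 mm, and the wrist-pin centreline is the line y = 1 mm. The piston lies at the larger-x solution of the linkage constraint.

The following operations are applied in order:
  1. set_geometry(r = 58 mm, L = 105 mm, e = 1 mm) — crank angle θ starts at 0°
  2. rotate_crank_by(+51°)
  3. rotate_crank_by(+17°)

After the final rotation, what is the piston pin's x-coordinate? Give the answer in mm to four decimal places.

112.4996

set_geometry: r = 58 mm, L = 105 mm, e = 1 mm; θ ← 0°
rotate_crank_by(+51°): θ ← 0° +51° = 51°
rotate_crank_by(+17°): θ ← 51° +17° = 68°
crank pin P = (r cos θ, r sin θ) = (21.727182, 53.776664)
h = r sin θ − e = 53.776664 − 1 = 52.776664
x = r cos θ + √(L² − h²) = 21.727182 + √(11025.0 − 2785.3762) = 21.727182 + 90.772373 = 112.499556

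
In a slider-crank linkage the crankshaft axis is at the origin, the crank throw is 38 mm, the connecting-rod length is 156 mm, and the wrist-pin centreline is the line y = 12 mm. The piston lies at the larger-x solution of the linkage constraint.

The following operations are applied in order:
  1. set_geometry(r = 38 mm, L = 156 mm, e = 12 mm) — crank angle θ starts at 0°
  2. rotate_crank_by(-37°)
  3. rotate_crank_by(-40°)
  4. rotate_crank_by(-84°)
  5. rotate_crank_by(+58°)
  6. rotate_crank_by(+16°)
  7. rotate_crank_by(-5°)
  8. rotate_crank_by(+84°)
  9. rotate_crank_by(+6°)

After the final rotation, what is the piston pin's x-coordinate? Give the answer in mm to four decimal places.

set_geometry: r = 38 mm, L = 156 mm, e = 12 mm; θ ← 0°
rotate_crank_by(-37°): θ ← 0° -37° = -37°
rotate_crank_by(-40°): θ ← -37° -40° = -77°
rotate_crank_by(-84°): θ ← -77° -84° = -161°
rotate_crank_by(+58°): θ ← -161° +58° = -103°
rotate_crank_by(+16°): θ ← -103° +16° = -87°
rotate_crank_by(-5°): θ ← -87° -5° = -92°
rotate_crank_by(+84°): θ ← -92° +84° = -8°
rotate_crank_by(+6°): θ ← -8° +6° = -2°
crank pin P = (r cos θ, r sin θ) = (37.976851, -1.326181)
h = r sin θ − e = -1.326181 − 12 = -13.326181
x = r cos θ + √(L² − h²) = 37.976851 + √(24336.0 − 177.5871) = 37.976851 + 155.429768 = 193.406620

193.4066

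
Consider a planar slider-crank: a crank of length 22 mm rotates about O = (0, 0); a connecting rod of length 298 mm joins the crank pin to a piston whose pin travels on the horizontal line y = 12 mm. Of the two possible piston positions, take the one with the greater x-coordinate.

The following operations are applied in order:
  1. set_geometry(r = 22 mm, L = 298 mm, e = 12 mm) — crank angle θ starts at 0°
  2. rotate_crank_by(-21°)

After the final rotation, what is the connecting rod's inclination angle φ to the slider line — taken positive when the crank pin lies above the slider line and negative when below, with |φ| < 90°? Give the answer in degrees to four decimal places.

-3.8259

set_geometry: r = 22 mm, L = 298 mm, e = 12 mm; θ ← 0°
rotate_crank_by(-21°): θ ← 0° -21° = -21°
crank pin P = (r cos θ, r sin θ) = (20.538769, -7.884095)
h = r sin θ − e = -7.884095 − 12 = -19.884095
sin φ = h / L = -19.884095 / 298 = -0.06672515
φ = arcsin(-0.06672515) = -3.825912°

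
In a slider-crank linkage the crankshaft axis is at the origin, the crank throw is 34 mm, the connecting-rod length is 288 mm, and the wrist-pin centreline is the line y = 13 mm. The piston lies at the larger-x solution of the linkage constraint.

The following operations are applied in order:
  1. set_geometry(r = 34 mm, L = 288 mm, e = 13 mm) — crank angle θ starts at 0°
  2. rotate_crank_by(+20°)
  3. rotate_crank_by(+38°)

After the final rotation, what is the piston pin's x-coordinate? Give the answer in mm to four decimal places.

set_geometry: r = 34 mm, L = 288 mm, e = 13 mm; θ ← 0°
rotate_crank_by(+20°): θ ← 0° +20° = 20°
rotate_crank_by(+38°): θ ← 20° +38° = 58°
crank pin P = (r cos θ, r sin θ) = (18.017255, 28.833635)
h = r sin θ − e = 28.833635 − 13 = 15.833635
x = r cos θ + √(L² − h²) = 18.017255 + √(82944.0 − 250.7040) = 18.017255 + 287.564421 = 305.581676

305.5817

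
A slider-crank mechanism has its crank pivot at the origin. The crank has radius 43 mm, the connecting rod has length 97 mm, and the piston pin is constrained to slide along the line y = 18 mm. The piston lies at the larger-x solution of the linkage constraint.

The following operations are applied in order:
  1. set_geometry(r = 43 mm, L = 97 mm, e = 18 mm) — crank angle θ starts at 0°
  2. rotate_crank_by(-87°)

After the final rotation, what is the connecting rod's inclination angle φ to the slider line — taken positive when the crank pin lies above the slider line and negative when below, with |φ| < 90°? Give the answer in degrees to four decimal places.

-38.9218

set_geometry: r = 43 mm, L = 97 mm, e = 18 mm; θ ← 0°
rotate_crank_by(-87°): θ ← 0° -87° = -87°
crank pin P = (r cos θ, r sin θ) = (2.250446, -42.941070)
h = r sin θ − e = -42.941070 − 18 = -60.941070
sin φ = h / L = -60.941070 / 97 = -0.62825845
φ = arcsin(-0.62825845) = -38.921751°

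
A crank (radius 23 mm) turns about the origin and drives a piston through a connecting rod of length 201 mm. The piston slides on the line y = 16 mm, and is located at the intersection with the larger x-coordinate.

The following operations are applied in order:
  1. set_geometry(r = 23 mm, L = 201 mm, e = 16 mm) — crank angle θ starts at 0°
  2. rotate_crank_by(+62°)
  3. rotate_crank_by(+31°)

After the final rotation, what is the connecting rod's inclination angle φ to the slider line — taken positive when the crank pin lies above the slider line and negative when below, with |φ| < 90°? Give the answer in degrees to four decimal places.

1.9868

set_geometry: r = 23 mm, L = 201 mm, e = 16 mm; θ ← 0°
rotate_crank_by(+62°): θ ← 0° +62° = 62°
rotate_crank_by(+31°): θ ← 62° +31° = 93°
crank pin P = (r cos θ, r sin θ) = (-1.203727, 22.968479)
h = r sin θ − e = 22.968479 − 16 = 6.968479
sin φ = h / L = 6.968479 / 201 = 0.03466905
φ = arcsin(0.03466905) = 1.986788°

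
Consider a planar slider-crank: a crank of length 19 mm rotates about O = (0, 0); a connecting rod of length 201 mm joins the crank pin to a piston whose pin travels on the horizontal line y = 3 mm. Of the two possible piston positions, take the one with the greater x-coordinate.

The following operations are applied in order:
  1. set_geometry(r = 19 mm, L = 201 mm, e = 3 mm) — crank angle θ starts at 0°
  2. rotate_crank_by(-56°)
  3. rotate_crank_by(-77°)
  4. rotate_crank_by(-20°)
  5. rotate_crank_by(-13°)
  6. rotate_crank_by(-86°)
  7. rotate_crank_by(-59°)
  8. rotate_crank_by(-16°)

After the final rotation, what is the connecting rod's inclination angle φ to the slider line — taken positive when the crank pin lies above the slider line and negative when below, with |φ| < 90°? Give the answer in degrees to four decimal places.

2.0951

set_geometry: r = 19 mm, L = 201 mm, e = 3 mm; θ ← 0°
rotate_crank_by(-56°): θ ← 0° -56° = -56°
rotate_crank_by(-77°): θ ← -56° -77° = -133°
rotate_crank_by(-20°): θ ← -133° -20° = -153°
rotate_crank_by(-13°): θ ← -153° -13° = -166°
rotate_crank_by(-86°): θ ← -166° -86° = -252°
rotate_crank_by(-59°): θ ← -252° -59° = -311°
rotate_crank_by(-16°): θ ← -311° -16° = -327°
crank pin P = (r cos θ, r sin θ) = (15.934741, 10.348142)
h = r sin θ − e = 10.348142 − 3 = 7.348142
sin φ = h / L = 7.348142 / 201 = 0.03655792
φ = arcsin(0.03655792) = 2.095081°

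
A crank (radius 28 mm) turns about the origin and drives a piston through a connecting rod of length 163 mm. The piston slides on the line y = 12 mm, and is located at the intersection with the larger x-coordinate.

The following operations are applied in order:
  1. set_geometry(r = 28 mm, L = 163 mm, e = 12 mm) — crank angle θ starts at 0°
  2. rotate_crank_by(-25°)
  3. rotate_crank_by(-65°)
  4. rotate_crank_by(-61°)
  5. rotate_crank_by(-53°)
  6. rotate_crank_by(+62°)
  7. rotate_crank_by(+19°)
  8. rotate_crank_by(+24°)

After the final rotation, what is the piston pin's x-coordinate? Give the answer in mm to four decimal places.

153.7225

set_geometry: r = 28 mm, L = 163 mm, e = 12 mm; θ ← 0°
rotate_crank_by(-25°): θ ← 0° -25° = -25°
rotate_crank_by(-65°): θ ← -25° -65° = -90°
rotate_crank_by(-61°): θ ← -90° -61° = -151°
rotate_crank_by(-53°): θ ← -151° -53° = -204°
rotate_crank_by(+62°): θ ← -204° +62° = -142°
rotate_crank_by(+19°): θ ← -142° +19° = -123°
rotate_crank_by(+24°): θ ← -123° +24° = -99°
crank pin P = (r cos θ, r sin θ) = (-4.380165, -27.655274)
h = r sin θ − e = -27.655274 − 12 = -39.655274
x = r cos θ + √(L² − h²) = -4.380165 + √(26569.0 − 1572.5407) = -4.380165 + 158.102686 = 153.722521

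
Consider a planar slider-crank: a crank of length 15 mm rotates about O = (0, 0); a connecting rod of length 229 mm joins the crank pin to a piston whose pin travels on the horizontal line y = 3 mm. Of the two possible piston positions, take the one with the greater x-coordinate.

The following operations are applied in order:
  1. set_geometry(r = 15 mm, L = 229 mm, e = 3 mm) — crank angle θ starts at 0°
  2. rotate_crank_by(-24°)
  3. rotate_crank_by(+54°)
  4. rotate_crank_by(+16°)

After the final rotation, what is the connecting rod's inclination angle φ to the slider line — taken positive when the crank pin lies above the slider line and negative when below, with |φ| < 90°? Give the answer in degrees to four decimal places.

set_geometry: r = 15 mm, L = 229 mm, e = 3 mm; θ ← 0°
rotate_crank_by(-24°): θ ← 0° -24° = -24°
rotate_crank_by(+54°): θ ← -24° +54° = 30°
rotate_crank_by(+16°): θ ← 30° +16° = 46°
crank pin P = (r cos θ, r sin θ) = (10.419876, 10.790097)
h = r sin θ − e = 10.790097 − 3 = 7.790097
sin φ = h / L = 7.790097 / 229 = 0.03401789
φ = arcsin(0.03401789) = 1.949458°

1.9495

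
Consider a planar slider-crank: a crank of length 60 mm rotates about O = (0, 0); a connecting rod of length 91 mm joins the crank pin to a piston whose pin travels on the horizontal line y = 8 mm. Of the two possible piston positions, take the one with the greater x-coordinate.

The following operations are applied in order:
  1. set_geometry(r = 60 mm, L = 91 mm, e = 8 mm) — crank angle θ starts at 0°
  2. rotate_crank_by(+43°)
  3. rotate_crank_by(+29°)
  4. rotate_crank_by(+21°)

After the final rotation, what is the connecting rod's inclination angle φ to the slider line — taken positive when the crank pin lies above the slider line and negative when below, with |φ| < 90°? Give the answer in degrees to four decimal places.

set_geometry: r = 60 mm, L = 91 mm, e = 8 mm; θ ← 0°
rotate_crank_by(+43°): θ ← 0° +43° = 43°
rotate_crank_by(+29°): θ ← 43° +29° = 72°
rotate_crank_by(+21°): θ ← 72° +21° = 93°
crank pin P = (r cos θ, r sin θ) = (-3.140157, 59.917772)
h = r sin θ − e = 59.917772 − 8 = 51.917772
sin φ = h / L = 51.917772 / 91 = 0.57052497
φ = arcsin(0.57052497) = 34.786841°

34.7868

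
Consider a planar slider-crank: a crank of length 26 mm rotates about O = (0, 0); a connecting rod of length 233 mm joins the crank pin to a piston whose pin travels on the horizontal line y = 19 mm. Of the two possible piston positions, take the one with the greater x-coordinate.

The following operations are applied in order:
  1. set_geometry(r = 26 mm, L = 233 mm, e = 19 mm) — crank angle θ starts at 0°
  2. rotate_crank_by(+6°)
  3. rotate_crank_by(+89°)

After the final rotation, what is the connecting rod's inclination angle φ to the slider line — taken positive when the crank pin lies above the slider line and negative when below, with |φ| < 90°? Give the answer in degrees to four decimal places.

1.6973

set_geometry: r = 26 mm, L = 233 mm, e = 19 mm; θ ← 0°
rotate_crank_by(+6°): θ ← 0° +6° = 6°
rotate_crank_by(+89°): θ ← 6° +89° = 95°
crank pin P = (r cos θ, r sin θ) = (-2.266049, 25.901062)
h = r sin θ − e = 25.901062 − 19 = 6.901062
sin φ = h / L = 6.901062 / 233 = 0.02961829
φ = arcsin(0.02961829) = 1.697251°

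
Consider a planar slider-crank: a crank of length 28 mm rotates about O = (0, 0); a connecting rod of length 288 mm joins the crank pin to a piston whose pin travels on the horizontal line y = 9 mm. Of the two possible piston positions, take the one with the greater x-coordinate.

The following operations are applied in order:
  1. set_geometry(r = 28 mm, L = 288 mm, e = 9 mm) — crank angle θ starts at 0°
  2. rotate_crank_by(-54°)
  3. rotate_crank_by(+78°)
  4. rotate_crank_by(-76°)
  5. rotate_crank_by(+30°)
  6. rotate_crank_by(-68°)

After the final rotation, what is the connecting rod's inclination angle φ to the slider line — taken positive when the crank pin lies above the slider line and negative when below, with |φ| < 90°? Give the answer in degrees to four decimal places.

set_geometry: r = 28 mm, L = 288 mm, e = 9 mm; θ ← 0°
rotate_crank_by(-54°): θ ← 0° -54° = -54°
rotate_crank_by(+78°): θ ← -54° +78° = 24°
rotate_crank_by(-76°): θ ← 24° -76° = -52°
rotate_crank_by(+30°): θ ← -52° +30° = -22°
rotate_crank_by(-68°): θ ← -22° -68° = -90°
crank pin P = (r cos θ, r sin θ) = (0.000000, -28.000000)
h = r sin θ − e = -28.000000 − 9 = -37.000000
sin φ = h / L = -37.000000 / 288 = -0.12847222
φ = arcsin(-0.12847222) = -7.381317°

-7.3813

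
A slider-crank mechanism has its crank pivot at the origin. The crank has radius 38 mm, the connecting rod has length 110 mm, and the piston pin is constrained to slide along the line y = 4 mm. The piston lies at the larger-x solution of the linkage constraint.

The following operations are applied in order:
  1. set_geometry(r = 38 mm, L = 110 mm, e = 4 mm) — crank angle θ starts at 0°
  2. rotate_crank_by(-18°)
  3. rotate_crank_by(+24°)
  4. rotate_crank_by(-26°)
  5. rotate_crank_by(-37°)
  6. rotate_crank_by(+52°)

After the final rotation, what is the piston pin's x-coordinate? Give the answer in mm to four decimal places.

set_geometry: r = 38 mm, L = 110 mm, e = 4 mm; θ ← 0°
rotate_crank_by(-18°): θ ← 0° -18° = -18°
rotate_crank_by(+24°): θ ← -18° +24° = 6°
rotate_crank_by(-26°): θ ← 6° -26° = -20°
rotate_crank_by(-37°): θ ← -20° -37° = -57°
rotate_crank_by(+52°): θ ← -57° +52° = -5°
crank pin P = (r cos θ, r sin θ) = (37.855399, -3.311918)
h = r sin θ − e = -3.311918 − 4 = -7.311918
x = r cos θ + √(L² − h²) = 37.855399 + √(12100.0 − 53.4641) = 37.855399 + 109.756712 = 147.612111

147.6121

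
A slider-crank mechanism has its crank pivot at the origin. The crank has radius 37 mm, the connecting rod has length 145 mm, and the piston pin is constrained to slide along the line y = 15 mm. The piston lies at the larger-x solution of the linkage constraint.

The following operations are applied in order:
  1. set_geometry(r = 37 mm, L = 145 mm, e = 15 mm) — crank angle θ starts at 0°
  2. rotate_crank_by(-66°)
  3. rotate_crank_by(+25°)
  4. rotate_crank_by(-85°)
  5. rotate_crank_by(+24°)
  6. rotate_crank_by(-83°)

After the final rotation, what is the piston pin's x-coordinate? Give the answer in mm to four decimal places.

set_geometry: r = 37 mm, L = 145 mm, e = 15 mm; θ ← 0°
rotate_crank_by(-66°): θ ← 0° -66° = -66°
rotate_crank_by(+25°): θ ← -66° +25° = -41°
rotate_crank_by(-85°): θ ← -41° -85° = -126°
rotate_crank_by(+24°): θ ← -126° +24° = -102°
rotate_crank_by(-83°): θ ← -102° -83° = -185°
crank pin P = (r cos θ, r sin θ) = (-36.859204, 3.224762)
h = r sin θ − e = 3.224762 − 15 = -11.775238
x = r cos θ + √(L² − h²) = -36.859204 + √(21025.0 − 138.6562) = -36.859204 + 144.521084 = 107.661880

107.6619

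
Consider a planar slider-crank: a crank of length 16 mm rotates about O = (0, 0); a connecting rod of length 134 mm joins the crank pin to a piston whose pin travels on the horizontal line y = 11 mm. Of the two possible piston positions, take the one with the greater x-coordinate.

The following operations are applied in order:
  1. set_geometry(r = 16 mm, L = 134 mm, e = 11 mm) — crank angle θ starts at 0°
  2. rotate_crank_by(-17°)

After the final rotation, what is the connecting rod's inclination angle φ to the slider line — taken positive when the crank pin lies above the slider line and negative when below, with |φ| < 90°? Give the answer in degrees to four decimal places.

-6.7190

set_geometry: r = 16 mm, L = 134 mm, e = 11 mm; θ ← 0°
rotate_crank_by(-17°): θ ← 0° -17° = -17°
crank pin P = (r cos θ, r sin θ) = (15.300876, -4.677947)
h = r sin θ − e = -4.677947 − 11 = -15.677947
sin φ = h / L = -15.677947 / 134 = -0.11699961
φ = arcsin(-0.11699961) = -6.718973°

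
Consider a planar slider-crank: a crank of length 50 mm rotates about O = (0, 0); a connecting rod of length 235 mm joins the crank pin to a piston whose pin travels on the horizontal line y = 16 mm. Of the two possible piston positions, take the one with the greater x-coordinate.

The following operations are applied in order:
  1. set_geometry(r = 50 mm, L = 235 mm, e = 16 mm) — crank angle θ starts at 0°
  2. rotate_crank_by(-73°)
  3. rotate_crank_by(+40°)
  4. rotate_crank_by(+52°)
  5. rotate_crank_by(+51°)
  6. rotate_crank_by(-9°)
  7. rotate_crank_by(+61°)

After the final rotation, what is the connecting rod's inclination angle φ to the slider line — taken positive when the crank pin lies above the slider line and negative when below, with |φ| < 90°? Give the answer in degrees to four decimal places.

set_geometry: r = 50 mm, L = 235 mm, e = 16 mm; θ ← 0°
rotate_crank_by(-73°): θ ← 0° -73° = -73°
rotate_crank_by(+40°): θ ← -73° +40° = -33°
rotate_crank_by(+52°): θ ← -33° +52° = 19°
rotate_crank_by(+51°): θ ← 19° +51° = 70°
rotate_crank_by(-9°): θ ← 70° -9° = 61°
rotate_crank_by(+61°): θ ← 61° +61° = 122°
crank pin P = (r cos θ, r sin θ) = (-26.495963, 42.402405)
h = r sin θ − e = 42.402405 − 16 = 26.402405
sin φ = h / L = 26.402405 / 235 = 0.11235066
φ = arcsin(0.11235066) = 6.450839°

6.4508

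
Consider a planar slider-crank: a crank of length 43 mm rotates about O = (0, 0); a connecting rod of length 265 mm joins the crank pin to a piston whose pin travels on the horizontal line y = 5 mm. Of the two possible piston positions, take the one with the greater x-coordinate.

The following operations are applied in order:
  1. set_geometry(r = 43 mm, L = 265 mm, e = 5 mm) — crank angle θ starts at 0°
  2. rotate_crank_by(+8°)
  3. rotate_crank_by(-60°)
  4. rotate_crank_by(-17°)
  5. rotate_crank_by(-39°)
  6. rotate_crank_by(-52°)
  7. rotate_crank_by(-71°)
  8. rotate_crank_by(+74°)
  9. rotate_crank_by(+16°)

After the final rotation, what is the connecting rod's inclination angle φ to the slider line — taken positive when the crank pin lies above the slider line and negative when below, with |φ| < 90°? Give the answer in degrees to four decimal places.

set_geometry: r = 43 mm, L = 265 mm, e = 5 mm; θ ← 0°
rotate_crank_by(+8°): θ ← 0° +8° = 8°
rotate_crank_by(-60°): θ ← 8° -60° = -52°
rotate_crank_by(-17°): θ ← -52° -17° = -69°
rotate_crank_by(-39°): θ ← -69° -39° = -108°
rotate_crank_by(-52°): θ ← -108° -52° = -160°
rotate_crank_by(-71°): θ ← -160° -71° = -231°
rotate_crank_by(+74°): θ ← -231° +74° = -157°
rotate_crank_by(+16°): θ ← -157° +16° = -141°
crank pin P = (r cos θ, r sin θ) = (-33.417276, -27.060777)
h = r sin θ − e = -27.060777 − 5 = -32.060777
sin φ = h / L = -32.060777 / 265 = -0.12098406
φ = arcsin(-0.12098406) = -6.948899°

-6.9489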